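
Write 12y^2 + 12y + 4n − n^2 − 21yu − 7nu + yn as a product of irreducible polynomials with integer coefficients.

(4y − n − 7u + 4)(3y + n)

Group: 3y(4y − n − 7u + 4) + n(4y − n − 7u + 4); both groups contain (4y − n − 7u + 4).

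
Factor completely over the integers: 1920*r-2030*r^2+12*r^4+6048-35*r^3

Among the possible rational roots, r = -4/3 is a root, so (3*r+4) is a factor; dividing leaves 4*r^3-17*r^2-654*r+1512.
Next, r = 9/4 is a root, so (4*r-9) is a factor; dividing leaves r^2-2*r-168.
The remaining quadratic factors as (r+12)(r-14).

(3*r+4)*(4*r-9)*(r+12)*(r-14)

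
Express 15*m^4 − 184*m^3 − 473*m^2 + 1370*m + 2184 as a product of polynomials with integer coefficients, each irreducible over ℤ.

Testing divisors of the constant over divisors of the leading coefficient, m = −4/3 is a root, giving the factor (3*m + 4) and quotient 5*m^3 − 68*m^2 − 67*m + 546.
Next, m = −3 is a root, so (m + 3) is a factor; dividing leaves 5*m^2 − 83*m + 182.
The remaining quadratic factors as (5*m − 13)(m − 14).

(3*m + 4)*(5*m − 13)*(m + 3)*(m − 14)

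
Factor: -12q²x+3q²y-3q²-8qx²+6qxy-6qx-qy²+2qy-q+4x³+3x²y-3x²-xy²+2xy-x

Group: q(-12qx+3qy-3q+4x²+3xy-3x-y²+2y-1) + x(-12qx+3qy-3q+4x²+3xy-3x-y²+2y-1); both groups contain (-12qx+3qy-3q+4x²+3xy-3x-y²+2y-1), so (q+x) is a factor with cofactor -12qx+3qy-3q+4x²+3xy-3x-y²+2y-1.
The cofactor groups again: -12qx+3qy-3q+4x²+3xy-3x-y²+2y-1 = -4x(3q-x-y+1) + (y-1)(3q-x-y+1); both groups contain (3q-x-y+1), giving -(4x-y+1)(3q-x-y+1).

-(3q-x-y+1)(4x-y+1)(q+x)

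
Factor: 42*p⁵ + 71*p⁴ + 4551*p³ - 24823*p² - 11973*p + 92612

Trying the rational-root candidates, p = -13/7 is a root, so (7*p + 13) divides it; the quotient is 6*p⁴ - p³ + 652*p² - 4757*p + 7124.
Continuing, p = 13/6 is a root, so (6*p - 13) divides it; the quotient is p³ + 2*p² + 113*p - 548.
Continuing, p = 4 is a root, giving the factor (p - 4) and quotient p² + 6*p + 137.
The quadratic p² + 6*p + 137 has discriminant -512 < 0 and is irreducible over ℤ.

(6*p - 13)*(7*p + 13)*(p - 4)*(p² + 6*p + 137)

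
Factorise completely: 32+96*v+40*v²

Pull out the common factor 8, then factor the remaining trinomial.

8*(5*v+2)*(v+2)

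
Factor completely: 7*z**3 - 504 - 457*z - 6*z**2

(7*z + 8)*(z + 7)*(z - 9)

Trying the rational-root candidates, z = -8/7 is a root, giving the factor (7*z + 8) and quotient z**2 - 2*z - 63.
The remaining quadratic factors as (z + 7)(z - 9).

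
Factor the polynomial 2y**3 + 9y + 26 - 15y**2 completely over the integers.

Testing divisors of the constant over divisors of the leading coefficient, y = 2 is a root, so (y - 2) is a factor; dividing leaves 2y**2 - 11y - 13.
The remaining quadratic factors as (y + 1)(2y - 13).

(2y - 13)(y + 1)(y - 2)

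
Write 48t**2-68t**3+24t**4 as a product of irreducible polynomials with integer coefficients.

4t**2(2t-3)(3t-4)

Pull out the common factor 4t**2, then factor the remaining trinomial.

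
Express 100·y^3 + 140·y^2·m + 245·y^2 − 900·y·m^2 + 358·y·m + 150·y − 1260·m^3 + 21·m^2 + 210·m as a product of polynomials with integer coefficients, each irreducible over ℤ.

(4·y − 12·m + 5)·(5·y + 15·m + 6)·(5·y + 7·m)

Group: 5·y·(20·y^2 − 32·y·m + 25·y − 84·m^2 + 35·m) + (15·m + 6)·(20·y^2 − 32·y·m + 25·y − 84·m^2 + 35·m); both groups contain (20·y^2 − 32·y·m + 25·y − 84·m^2 + 35·m), so (5·y + 15·m + 6) is a factor with cofactor 20·y^2 − 32·y·m + 25·y − 84·m^2 + 35·m.
The cofactor groups again: 20·y^2 − 32·y·m + 25·y − 84·m^2 + 35·m = 5·y·(4·y − 12·m + 5) + 7·m·(4·y − 12·m + 5); both groups contain (4·y − 12·m + 5), giving (5·y + 7·m)·(4·y − 12·m + 5).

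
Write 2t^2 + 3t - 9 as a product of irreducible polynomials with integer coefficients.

Need a pair with product 2·(-9) = -18 and sum 3: that's 6 and -3.
Split the middle term: 2t^2 + 6t - 3t - 9 = 2t(t + 3) - 3(t + 3).

(2t - 3)(t + 3)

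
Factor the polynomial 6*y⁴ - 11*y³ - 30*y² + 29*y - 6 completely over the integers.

(2*y - 1)*(3*y - 1)*(y + 2)*(y - 3)

Testing divisors of the constant over divisors of the leading coefficient, y = 1/2 is a root, so (2*y - 1) divides it; the quotient is 3*y³ - 4*y² - 17*y + 6.
Then y = 1/3 is a root, so (3*y - 1) divides it; the quotient is y² - y - 6.
The remaining quadratic factors as (y + 2)(y - 3).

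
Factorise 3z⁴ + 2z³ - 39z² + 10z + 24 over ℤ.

Among the possible rational roots, z = -4 is a root, so (z + 4) is a factor; dividing leaves 3z³ - 10z² + z + 6.
Next, z = -2/3 is a root, giving the factor (3z + 2) and quotient z² - 4z + 3.
The remaining quadratic factors as (z - 1)(z - 3).

(3z + 2)(z + 4)(z - 1)(z - 3)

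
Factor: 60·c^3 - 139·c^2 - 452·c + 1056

(3·c - 8)·(4·c + 11)·(5·c - 12)

Testing divisors of the constant over divisors of the leading coefficient, c = 8/3 is a root, so (3·c - 8) divides it; the quotient is 20·c^2 + 7·c - 132.
The remaining quadratic factors as (5·c - 12)(4·c + 11).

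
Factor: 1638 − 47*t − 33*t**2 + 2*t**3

(2*t + 13)*(t − 14)*(t − 9)

Among the possible rational roots, t = 9 is a root, so (t − 9) is a factor; dividing leaves 2*t**2 − 15*t − 182.
The remaining quadratic factors as (2*t + 13)(t − 14).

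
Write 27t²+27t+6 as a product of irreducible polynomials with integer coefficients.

Pull out the common factor 3, then factor the remaining trinomial.

3(3t+1)(3t+2)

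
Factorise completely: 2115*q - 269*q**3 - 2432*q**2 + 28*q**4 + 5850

(4*q + 5)*(7*q - 13)*(q + 6)*(q - 15)

By the rational root theorem, q = 13/7 is a root, so (7*q - 13) is a factor; dividing leaves 4*q**3 - 31*q**2 - 405*q - 450.
Next, q = -6 is a root, giving the factor (q + 6) and quotient 4*q**2 - 55*q - 75.
The remaining quadratic factors as (4*q + 5)(q - 15).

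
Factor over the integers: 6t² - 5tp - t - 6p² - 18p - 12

Group: 3t(2t - 3p - 3) + (2p + 4)(2t - 3p - 3); both groups contain (2t - 3p - 3).

(2t - 3p - 3)(3t + 2p + 4)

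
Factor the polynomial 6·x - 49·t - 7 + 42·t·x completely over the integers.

Group as (42·t·x - 49·t) + (6·x - 7) = 7·t·(6·x - 7) + (6·x - 7).
Both groups share the factor (6·x - 7).

(6·x - 7)·(7·t + 1)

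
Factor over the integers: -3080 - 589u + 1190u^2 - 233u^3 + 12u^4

Testing divisors of the constant over divisors of the leading coefficient, u = -5/4 is a root, giving the factor (4u + 5) and quotient 3u^3 - 62u^2 + 375u - 616.
Then u = 7 is a root, giving the factor (u - 7) and quotient 3u^2 - 41u + 88.
The remaining quadratic factors as (3u - 8)(u - 11).

(3u - 8)(4u + 5)(u - 11)(u - 7)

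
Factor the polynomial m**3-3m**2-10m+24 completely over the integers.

Among the possible rational roots, m = 2 is a root, so (m-2) divides it; the quotient is m**2-m-12.
The remaining quadratic factors as (m-4)(m+3).

(m+3)(m-2)(m-4)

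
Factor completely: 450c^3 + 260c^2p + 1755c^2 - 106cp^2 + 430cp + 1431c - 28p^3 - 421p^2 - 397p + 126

Group: 9c(50c^2 - 10cp + 145c - 4p^2 - 55p + 14) + (7p + 9)(50c^2 - 10cp + 145c - 4p^2 - 55p + 14); both groups contain (50c^2 - 10cp + 145c - 4p^2 - 55p + 14), so (9c + 7p + 9) is a factor with cofactor 50c^2 - 10cp + 145c - 4p^2 - 55p + 14.
The cofactor groups again: 50c^2 - 10cp + 145c - 4p^2 - 55p + 14 = 5c(10c - 4p + 1) + (p + 14)(10c - 4p + 1); both groups contain (10c - 4p + 1), giving (5c + p + 14)(10c - 4p + 1).

(10c - 4p + 1)(5c + p + 14)(9c + 7p + 9)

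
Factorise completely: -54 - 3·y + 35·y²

(5·y + 6)·(7·y - 9)

Need a pair with product 35·(-54) = -1890 and sum -3: that's 42 and -45.
Split the middle term: 35·y² + 42·y - 45·y - 54 = 7·y·(5·y + 6) - 9·(5·y + 6).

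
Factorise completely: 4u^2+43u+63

Need a pair with product 4·63 = 252 and sum 43: that's 7 and 36.
Split the middle term: 4u^2+7u + 36u+63 = u(4u+7) + 9(4u+7).

(4u+7)(u+9)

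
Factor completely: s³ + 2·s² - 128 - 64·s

(s + 2)·(s + 8)·(s - 8)

Among the possible rational roots, s = -8 is a root, giving the factor (s + 8) and quotient s² - 6·s - 16.
The remaining quadratic factors as (s + 2)(s - 8).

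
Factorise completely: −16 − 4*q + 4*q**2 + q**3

(q + 2)*(q + 4)*(q − 2)

Group as (q**3 − 4*q) + (4*q**2 − 16) = q*(q**2 − 4) + 4*(q**2 − 4).
Both groups share the factor (q**2 − 4).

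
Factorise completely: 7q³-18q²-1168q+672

(7q-4)(q+12)(q-14)

Trying the rational-root candidates, q = -12 is a root, giving the factor (q+12) and quotient 7q²-102q+56.
The remaining quadratic factors as (q-14)(7q-4).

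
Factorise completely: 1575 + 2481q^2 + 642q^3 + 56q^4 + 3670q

(2q + 7)(4q + 9)(7q + 5)(q + 5)

Among the possible rational roots, q = -7/2 is a root, so (2q + 7) is a factor; dividing leaves 28q^3 + 223q^2 + 460q + 225.
Then q = -5/7 is a root, so (7q + 5) is a factor; dividing leaves 4q^2 + 29q + 45.
The remaining quadratic factors as (q + 5)(4q + 9).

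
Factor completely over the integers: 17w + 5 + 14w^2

Need a pair with product 14·5 = 70 and sum 17: that's 7 and 10.
Split the middle term: 14w^2 + 7w + 10w + 5 = 7w(2w + 1) + 5(2w + 1).

(2w + 1)(7w + 5)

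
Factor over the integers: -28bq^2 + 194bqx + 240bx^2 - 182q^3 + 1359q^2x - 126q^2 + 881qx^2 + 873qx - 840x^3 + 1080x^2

Group: q(-28bq - 30bx - 182q^2 - 97qx - 126q + 105x^2 - 135x) - 8x(-28bq - 30bx - 182q^2 - 97qx - 126q + 105x^2 - 135x); both groups contain (-28bq - 30bx - 182q^2 - 97qx - 126q + 105x^2 - 135x), so (q - 8x) is a factor with cofactor -28bq - 30bx - 182q^2 - 97qx - 126q + 105x^2 - 135x.
The cofactor groups again: -28bq - 30bx - 182q^2 - 97qx - 126q + 105x^2 - 135x = -2b(14q + 15x) + (-13q + 7x - 9)(14q + 15x); both groups contain (14q + 15x), giving -(2b + 13q - 7x + 9)(14q + 15x).

-(14q + 15x)(2b + 13q - 7x + 9)(q - 8x)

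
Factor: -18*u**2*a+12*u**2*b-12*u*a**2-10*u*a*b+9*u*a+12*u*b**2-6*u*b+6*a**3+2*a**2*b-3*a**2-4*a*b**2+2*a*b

-(3*u-a)*(2*u+2*a+2*b-1)*(3*a-2*b)

Group: 3*u*(-6*u*a+4*u*b-6*a**2-2*a*b+3*a+4*b**2-2*b) - a*(-6*u*a+4*u*b-6*a**2-2*a*b+3*a+4*b**2-2*b); both groups contain (-6*u*a+4*u*b-6*a**2-2*a*b+3*a+4*b**2-2*b), so (3*u-a) is a factor with cofactor -6*u*a+4*u*b-6*a**2-2*a*b+3*a+4*b**2-2*b.
The cofactor groups again: -6*u*a+4*u*b-6*a**2-2*a*b+3*a+4*b**2-2*b = -3*a*(2*u+2*a+2*b-1) + 2*b*(2*u+2*a+2*b-1); both groups contain (2*u+2*a+2*b-1), giving -(3*a-2*b)*(2*u+2*a+2*b-1).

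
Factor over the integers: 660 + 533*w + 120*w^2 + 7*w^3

Trying the rational-root candidates, w = -15/7 is a root, giving the factor (7*w + 15) and quotient w^2 + 15*w + 44.
The remaining quadratic factors as (w + 11)(w + 4).

(7*w + 15)*(w + 11)*(w + 4)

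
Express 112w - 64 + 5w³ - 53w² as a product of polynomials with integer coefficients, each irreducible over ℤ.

Testing divisors of the constant over divisors of the leading coefficient, w = 8/5 is a root, so (5w - 8) divides it; the quotient is w² - 9w + 8.
The remaining quadratic factors as (w - 1)(w - 8).

(5w - 8)(w - 1)(w - 8)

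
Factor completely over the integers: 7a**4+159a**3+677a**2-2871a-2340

Trying the rational-root candidates, a = -5/7 is a root, so (7a+5) is a factor; dividing leaves a**3+22a**2+81a-468.
Next, a = 3 is a root, so (a-3) divides it; the quotient is a**2+25a+156.
The remaining quadratic factors as (a+13)(a+12).

(7a+5)(a+12)(a+13)(a-3)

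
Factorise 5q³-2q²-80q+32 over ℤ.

(5q-2)(q+4)(q-4)

Testing divisors of the constant over divisors of the leading coefficient, q = -4 is a root, so (q+4) divides it; the quotient is 5q²-22q+8.
The remaining quadratic factors as (5q-2)(q-4).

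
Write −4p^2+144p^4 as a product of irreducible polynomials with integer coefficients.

Pull out the common factor 4p^2; 36p^2−1 is a difference of squares.

4p^2(6p+1)(6p−1)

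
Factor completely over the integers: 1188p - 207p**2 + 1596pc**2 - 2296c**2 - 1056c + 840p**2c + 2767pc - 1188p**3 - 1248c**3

-(12p - 12c - 11)(9p - 8c)(11p + 13c + 12)

Group: 9p(-132p**2 - 24pc - 23p + 156c**2 + 287c + 132) - 8c(-132p**2 - 24pc - 23p + 156c**2 + 287c + 132); both groups contain (-132p**2 - 24pc - 23p + 156c**2 + 287c + 132), so (9p - 8c) is a factor with cofactor -132p**2 - 24pc - 23p + 156c**2 + 287c + 132.
The cofactor groups again: -132p**2 - 24pc - 23p + 156c**2 + 287c + 132 = -11p(12p - 12c - 11) + (-13c - 12)(12p - 12c - 11); both groups contain (12p - 12c - 11), giving -(11p + 13c + 12)(12p - 12c - 11).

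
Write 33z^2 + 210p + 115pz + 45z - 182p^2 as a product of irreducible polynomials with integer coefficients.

-(13p - 11z - 15)(14p + 3z)

Group: -13p(14p + 3z) + (11z + 15)(14p + 3z); both groups contain (14p + 3z).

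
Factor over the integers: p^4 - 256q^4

Difference of squares twice: with A = p and B = 4q, A⁴ − B⁴ = (A² − B²)(A² + B²), and A² − B² factors again.

(p + 4q)(p - 4q)(p^2 + 16q^2)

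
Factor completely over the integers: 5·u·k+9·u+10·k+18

Group as (5·u·k+9·u) + (10·k+18) = u·(5·k+9) + 2·(5·k+9).
Both groups share the factor (5·k+9).

(5·k+9)·(u+2)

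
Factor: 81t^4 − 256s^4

(3t − 4s)(3t + 4s)(9t^2 + 16s^2)

(3t)⁴ − (4s)⁴ = ((3t)² − (4s)²)((3t)² + (4s)²); the first factor splits again, the second (9t^2 + 16s^2) is irreducible.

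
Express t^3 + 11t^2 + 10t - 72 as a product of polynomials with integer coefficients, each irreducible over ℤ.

Among the possible rational roots, t = 2 is a root, giving the factor (t - 2) and quotient t^2 + 13t + 36.
The remaining quadratic factors as (t + 4)(t + 9).

(t + 4)(t + 9)(t - 2)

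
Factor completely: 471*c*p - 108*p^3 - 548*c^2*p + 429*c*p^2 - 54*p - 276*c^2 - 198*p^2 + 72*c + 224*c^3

Group: 8*c*(28*c^2 - 37*c*p - 24*c + 12*p^2 + 18*p) + (-9*p - 3)*(28*c^2 - 37*c*p - 24*c + 12*p^2 + 18*p); both groups contain (28*c^2 - 37*c*p - 24*c + 12*p^2 + 18*p), so (8*c - 9*p - 3) is a factor with cofactor 28*c^2 - 37*c*p - 24*c + 12*p^2 + 18*p.
The cofactor groups again: 28*c^2 - 37*c*p - 24*c + 12*p^2 + 18*p = 4*c*(7*c - 4*p - 6) - 3*p*(7*c - 4*p - 6); both groups contain (7*c - 4*p - 6), giving (4*c - 3*p)*(7*c - 4*p - 6).

(4*c - 3*p)*(7*c - 4*p - 6)*(8*c - 9*p - 3)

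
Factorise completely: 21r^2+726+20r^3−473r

By the rational root theorem, r = 11/5 is a root, so (5r−11) divides it; the quotient is 4r^2+13r−66.
The remaining quadratic factors as (4r−11)(r+6).

(4r−11)(5r−11)(r+6)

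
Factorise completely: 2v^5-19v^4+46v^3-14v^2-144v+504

(2v-7)(v+2)(v-6)(v^2-2v+6)

Among the possible rational roots, v = 7/2 is a root, so (2v-7) is a factor; dividing leaves v^4-6v^3+2v^2-72.
Continuing, v = 6 is a root, giving the factor (v-6) and quotient v^3+2v+12.
Then v = -2 is a root, giving the factor (v+2) and quotient v^2-2v+6.
The quadratic v^2-2v+6 has discriminant -20 < 0 and is irreducible over ℤ.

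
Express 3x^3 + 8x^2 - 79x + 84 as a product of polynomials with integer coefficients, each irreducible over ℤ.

(3x - 4)(x + 7)(x - 3)

By the rational root theorem, x = -7 is a root, giving the factor (x + 7) and quotient 3x^2 - 13x + 12.
The remaining quadratic factors as (3x - 4)(x - 3).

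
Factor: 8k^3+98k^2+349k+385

(2k+5)(4k+11)(k+7)

Among the possible rational roots, k = −7 is a root, so (k+7) is a factor; dividing leaves 8k^2+42k+55.
The remaining quadratic factors as (4k+11)(2k+5).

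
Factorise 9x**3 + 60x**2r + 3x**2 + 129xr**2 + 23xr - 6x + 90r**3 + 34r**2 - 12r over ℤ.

Group: 3x(3x**2 + 11xr + 3x + 10r**2 + 6r) + (9r - 2)(3x**2 + 11xr + 3x + 10r**2 + 6r); both groups contain (3x**2 + 11xr + 3x + 10r**2 + 6r), so (3x + 9r - 2) is a factor with cofactor 3x**2 + 11xr + 3x + 10r**2 + 6r.
The cofactor groups again: 3x**2 + 11xr + 3x + 10r**2 + 6r = 3x(x + 2r) + (5r + 3)(x + 2r); both groups contain (x + 2r), giving (3x + 5r + 3)(x + 2r).

(x + 2r)(3x + 5r + 3)(3x + 9r - 2)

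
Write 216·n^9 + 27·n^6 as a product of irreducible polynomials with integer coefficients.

27·n^6·(2·n + 1)·(4·n^2 − 2·n + 1)

Factor out 27·n^6 first: what remains is 8·n^3 + 1.
Recognize a sum of cubes with the parts 2·n and 1.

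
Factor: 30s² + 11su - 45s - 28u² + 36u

Group: 5s(6s + 7u - 9) - 4u(6s + 7u - 9); both groups contain (6s + 7u - 9).

(5s - 4u)(6s + 7u - 9)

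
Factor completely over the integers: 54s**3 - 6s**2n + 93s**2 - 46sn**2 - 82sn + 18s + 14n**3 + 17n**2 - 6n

Group: 9s(6s**2 + 4sn + 9s - 2n**2 - 3n) + (-7n + 2)(6s**2 + 4sn + 9s - 2n**2 - 3n); both groups contain (6s**2 + 4sn + 9s - 2n**2 - 3n), so (9s - 7n + 2) is a factor with cofactor 6s**2 + 4sn + 9s - 2n**2 - 3n.
The cofactor groups again: 6s**2 + 4sn + 9s - 2n**2 - 3n = 2s(3s - n) + (2n + 3)(3s - n); both groups contain (3s - n), giving (2s + 2n + 3)(3s - n).

(9s - 7n + 2)(3s - n)(2s + 2n + 3)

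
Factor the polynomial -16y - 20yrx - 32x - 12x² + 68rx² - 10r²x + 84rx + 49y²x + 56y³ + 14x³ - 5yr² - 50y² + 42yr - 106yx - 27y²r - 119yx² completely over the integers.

(8y - 5r - x + 2)(y + 2x)(7y + r - 7x - 8)

Group: y(56y² - 27yr - 63yx - 50y - 5r² + 34rx + 42r + 7x² - 6x - 16) + 2x(56y² - 27yr - 63yx - 50y - 5r² + 34rx + 42r + 7x² - 6x - 16); both groups contain (56y² - 27yr - 63yx - 50y - 5r² + 34rx + 42r + 7x² - 6x - 16), so (y + 2x) is a factor with cofactor 56y² - 27yr - 63yx - 50y - 5r² + 34rx + 42r + 7x² - 6x - 16.
The cofactor groups again: 56y² - 27yr - 63yx - 50y - 5r² + 34rx + 42r + 7x² - 6x - 16 = 8y(7y + r - 7x - 8) + (-5r - x + 2)(7y + r - 7x - 8); both groups contain (7y + r - 7x - 8), giving (8y - 5r - x + 2)(7y + r - 7x - 8).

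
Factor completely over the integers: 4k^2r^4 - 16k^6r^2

Pull out the common factor 4k^2r^2, leaving -4k^4 + r^2.
Recognize a difference of squares with the parts r and 2k^2.

-4k^2r^2(2k^2 + r)(2k^2 - r)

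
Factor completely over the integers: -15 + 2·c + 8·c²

(2·c + 3)·(4·c - 5)

Need a pair with product 8·(-15) = -120 and sum 2: that's -10 and 12.
Split the middle term: 8·c² - 10·c + 12·c - 15 = 2·c·(4·c - 5) + 3·(4·c - 5).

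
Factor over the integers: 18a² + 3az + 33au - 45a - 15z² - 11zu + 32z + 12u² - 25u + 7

Group: 3a(6a - 5z + 3u - 1) + (3z + 4u - 7)(6a - 5z + 3u - 1); both groups contain (6a - 5z + 3u - 1).

(3a + 3z + 4u - 7)(6a - 5z + 3u - 1)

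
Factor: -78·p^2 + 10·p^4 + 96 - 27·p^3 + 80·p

(2·p - 3)·(5·p + 4)·(p + 2)·(p - 4)

Among the possible rational roots, p = 3/2 is a root, so (2·p - 3) is a factor; dividing leaves 5·p^3 - 6·p^2 - 48·p - 32.
Continuing, p = -4/5 is a root, so (5·p + 4) is a factor; dividing leaves p^2 - 2·p - 8.
The remaining quadratic factors as (p + 2)(p - 4).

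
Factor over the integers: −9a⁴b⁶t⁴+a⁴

Factor out a⁴ first: what remains is −9b⁶t⁴+1.
Recognize a difference of squares with the parts 1 and 3b³t².

−a⁴(3b³t²+1)(3b³t²−1)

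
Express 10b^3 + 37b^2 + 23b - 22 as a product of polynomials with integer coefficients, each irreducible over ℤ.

By the rational root theorem, b = -2 is a root, so (b + 2) divides it; the quotient is 10b^2 + 17b - 11.
The remaining quadratic factors as (2b - 1)(5b + 11).

(2b - 1)(5b + 11)(b + 2)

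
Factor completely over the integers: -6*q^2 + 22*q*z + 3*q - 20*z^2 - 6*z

Group: -q*(6*q - 10*z - 3) + 2*z*(6*q - 10*z - 3); both groups contain (6*q - 10*z - 3).

-(6*q - 10*z - 3)*(q - 2*z)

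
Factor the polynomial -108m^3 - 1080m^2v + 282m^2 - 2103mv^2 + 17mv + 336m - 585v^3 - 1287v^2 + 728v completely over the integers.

Group: 9m(-12m^2 - 116mv + 42m - 195v^2 + 91v) + (3v + 8)(-12m^2 - 116mv + 42m - 195v^2 + 91v); both groups contain (-12m^2 - 116mv + 42m - 195v^2 + 91v), so (9m + 3v + 8) is a factor with cofactor -12m^2 - 116mv + 42m - 195v^2 + 91v.
The cofactor groups again: -12m^2 - 116mv + 42m - 195v^2 + 91v = -2m(6m + 13v) + (-15v + 7)(6m + 13v); both groups contain (6m + 13v), giving -(2m + 15v - 7)(6m + 13v).

-(2m + 15v - 7)(6m + 13v)(9m + 3v + 8)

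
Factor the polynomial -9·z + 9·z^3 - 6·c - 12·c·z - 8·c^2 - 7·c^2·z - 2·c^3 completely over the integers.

-(2·c + 3·z)·(c + 3·z + 3)·(c - z + 1)

Group: c·(-2·c^2 - c·z - 2·c + 3·z^2 - 3·z) + (3·z + 3)·(-2·c^2 - c·z - 2·c + 3·z^2 - 3·z); both groups contain (-2·c^2 - c·z - 2·c + 3·z^2 - 3·z), so (c + 3·z + 3) is a factor with cofactor -2·c^2 - c·z - 2·c + 3·z^2 - 3·z.
The cofactor groups again: -2·c^2 - c·z - 2·c + 3·z^2 - 3·z = -c·(2·c + 3·z) + (z - 1)·(2·c + 3·z); both groups contain (2·c + 3·z), giving -(c - z + 1)·(2·c + 3·z).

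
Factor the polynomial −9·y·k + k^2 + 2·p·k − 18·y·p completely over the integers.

−(9·y − k)·(2·p + k)

Group: −2·p·(9·y − k) − k·(9·y − k); both groups contain (9·y − k).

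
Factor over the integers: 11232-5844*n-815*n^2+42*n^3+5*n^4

Testing divisors of the constant over divisors of the leading coefficient, n = 8/5 is a root, so (5*n-8) divides it; the quotient is n^3+10*n^2-147*n-1404.
Then n = -9 is a root, giving the factor (n+9) and quotient n^2+n-156.
The remaining quadratic factors as (n+13)(n-12).

(5*n-8)*(n+13)*(n+9)*(n-12)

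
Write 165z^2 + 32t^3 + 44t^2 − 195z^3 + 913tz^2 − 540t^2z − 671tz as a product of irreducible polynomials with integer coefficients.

Group: t(32t^2 − 60tz + 44t + 13z^2 − 11z) − 15z(32t^2 − 60tz + 44t + 13z^2 − 11z); both groups contain (32t^2 − 60tz + 44t + 13z^2 − 11z), so (t − 15z) is a factor with cofactor 32t^2 − 60tz + 44t + 13z^2 − 11z.
The cofactor groups again: 32t^2 − 60tz + 44t + 13z^2 − 11z = 8t(4t − z) + (−13z + 11)(4t − z); both groups contain (4t − z), giving (8t − 13z + 11)(4t − z).

(4t − z)(8t − 13z + 11)(t − 15z)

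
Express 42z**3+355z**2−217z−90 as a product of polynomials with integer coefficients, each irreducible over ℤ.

By the rational root theorem, z = −9 is a root, so (z+9) is a factor; dividing leaves 42z**2−23z−10.
The remaining quadratic factors as (7z+2)(6z−5).

(6z−5)(7z+2)(z+9)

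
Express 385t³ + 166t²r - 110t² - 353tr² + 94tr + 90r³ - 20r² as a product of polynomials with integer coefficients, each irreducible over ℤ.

Group: 11t(35t² + 31tr - 10t - 18r² + 4r) - 5r(35t² + 31tr - 10t - 18r² + 4r); both groups contain (35t² + 31tr - 10t - 18r² + 4r), so (11t - 5r) is a factor with cofactor 35t² + 31tr - 10t - 18r² + 4r.
The cofactor groups again: 35t² + 31tr - 10t - 18r² + 4r = 7t(5t - 2r) + (9r - 2)(5t - 2r); both groups contain (5t - 2r), giving (7t + 9r - 2)(5t - 2r).

(5t - 2r)(11t - 5r)(7t + 9r - 2)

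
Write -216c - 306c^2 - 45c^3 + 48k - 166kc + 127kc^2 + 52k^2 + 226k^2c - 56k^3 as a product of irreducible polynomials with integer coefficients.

Group: 2k(-28k^2 - 13kc + 26k + 5c^2 + 34c + 24) - 9c(-28k^2 - 13kc + 26k + 5c^2 + 34c + 24); both groups contain (-28k^2 - 13kc + 26k + 5c^2 + 34c + 24), so (2k - 9c) is a factor with cofactor -28k^2 - 13kc + 26k + 5c^2 + 34c + 24.
The cofactor groups again: -28k^2 - 13kc + 26k + 5c^2 + 34c + 24 = -7k(4k - c - 6) + (-5c - 4)(4k - c - 6); both groups contain (4k - c - 6), giving -(7k + 5c + 4)(4k - c - 6).

-(2k - 9c)(4k - c - 6)(7k + 5c + 4)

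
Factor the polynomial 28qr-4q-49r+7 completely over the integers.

(4q-7)(7r-1)

Group as (28qr-4q) + (-49r+7) = 4q(7r-1) - 7(7r-1).
Both groups share the factor (7r-1).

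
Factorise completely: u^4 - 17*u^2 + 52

(u + 2)*(u - 2)*(u^2 - 13)

Substitute w = u^2 to get a quadratic in w, then factor.
u^2 - 4 is a difference of squares.
u^2 - 13 is irreducible over ℤ (13 is not a perfect square).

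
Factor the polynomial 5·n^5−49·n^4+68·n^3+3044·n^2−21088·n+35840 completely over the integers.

Among the possible rational roots, n = 5 is a root, so (n−5) divides it; the quotient is 5·n^4−24·n^3−52·n^2+2784·n−7168.
Continuing, n = −8 is a root, so (n+8) divides it; the quotient is 5·n^3−64·n^2+460·n−896.
Then n = 14/5 is a root, giving the factor (5·n−14) and quotient n^2−10·n+64.
The quadratic n^2−10·n+64 has discriminant −156 < 0 and is irreducible over ℤ.

(5·n−14)·(n+8)·(n−5)·(n^2−10·n+64)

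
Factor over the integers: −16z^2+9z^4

z^2(3z+4)(3z−4)

Factor out z^2 first: what remains is 9z^2−16.
Recognize a difference of squares with the parts 3z and 4.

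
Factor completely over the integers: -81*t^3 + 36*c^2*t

Pull out the common factor 9*t; 4*c^2 - 9*t^2 is a difference of squares.

9*t*(2*c + 3*t)*(2*c - 3*t)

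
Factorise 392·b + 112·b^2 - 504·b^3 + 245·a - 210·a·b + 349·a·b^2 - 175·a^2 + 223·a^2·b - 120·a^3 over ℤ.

Group: 5·a·(-24·a^2 + 83·a·b - 35·a - 63·b^2 + 14·b + 49) + 8·b·(-24·a^2 + 83·a·b - 35·a - 63·b^2 + 14·b + 49); both groups contain (-24·a^2 + 83·a·b - 35·a - 63·b^2 + 14·b + 49), so (5·a + 8·b) is a factor with cofactor -24·a^2 + 83·a·b - 35·a - 63·b^2 + 14·b + 49.
The cofactor groups again: -24·a^2 + 83·a·b - 35·a - 63·b^2 + 14·b + 49 = -3·a·(8·a - 9·b - 7) + (7·b - 7)·(8·a - 9·b - 7); both groups contain (8·a - 9·b - 7), giving -(3·a - 7·b + 7)·(8·a - 9·b - 7).

-(3·a - 7·b + 7)·(5·a + 8·b)·(8·a - 9·b - 7)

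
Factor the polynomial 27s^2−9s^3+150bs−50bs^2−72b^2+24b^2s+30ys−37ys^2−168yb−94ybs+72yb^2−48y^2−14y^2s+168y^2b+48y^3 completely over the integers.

Group: 2y(24y^2+12yb−19ys−24y+4bs−12b−9s^2+27s) + (6b+s)(24y^2+12yb−19ys−24y+4bs−12b−9s^2+27s); both groups contain (24y^2+12yb−19ys−24y+4bs−12b−9s^2+27s), so (2y+6b+s) is a factor with cofactor 24y^2+12yb−19ys−24y+4bs−12b−9s^2+27s.
The cofactor groups again: 24y^2+12yb−19ys−24y+4bs−12b−9s^2+27s = 3y(8y+4b−9s) + (s−3)(8y+4b−9s); both groups contain (8y+4b−9s), giving (3y+s−3)(8y+4b−9s).

(8y+4b−9s)(2y+6b+s)(3y+s−3)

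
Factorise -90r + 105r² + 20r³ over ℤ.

Pull out the common factor 5r, then factor the remaining trinomial.

5r(4r - 3)(r + 6)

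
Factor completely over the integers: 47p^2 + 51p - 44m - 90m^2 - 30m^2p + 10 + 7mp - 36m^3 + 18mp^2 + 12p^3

-(2m + p + 2)(3m + 3p + 5)(6m - 4p - 1)

Group: 3m(-12m^2 + 2mp - 10m + 4p^2 + 9p + 2) + (3p + 5)(-12m^2 + 2mp - 10m + 4p^2 + 9p + 2); both groups contain (-12m^2 + 2mp - 10m + 4p^2 + 9p + 2), so (3m + 3p + 5) is a factor with cofactor -12m^2 + 2mp - 10m + 4p^2 + 9p + 2.
The cofactor groups again: -12m^2 + 2mp - 10m + 4p^2 + 9p + 2 = -2m(6m - 4p - 1) + (-p - 2)(6m - 4p - 1); both groups contain (6m - 4p - 1), giving -(2m + p + 2)(6m - 4p - 1).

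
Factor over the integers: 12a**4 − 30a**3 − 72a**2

Pull out the common factor 6a**2, then factor the remaining trinomial.

6a**2(2a + 3)(a − 4)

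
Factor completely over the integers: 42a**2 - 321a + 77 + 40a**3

(2a + 7)(4a - 1)(5a - 11)

Trying the rational-root candidates, a = 11/5 is a root, so (5a - 11) divides it; the quotient is 8a**2 + 26a - 7.
The remaining quadratic factors as (2a + 7)(4a - 1).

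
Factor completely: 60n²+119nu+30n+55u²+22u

(15n+11u)(4n+5u+2)

Group: 4n(15n+11u) + (5u+2)(15n+11u); both groups contain (15n+11u).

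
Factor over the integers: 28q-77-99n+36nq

(4q-11)(9n+7)

Group as (36nq-99n) + (28q-77) = 9n(4q-11) + 7(4q-11).
Both groups share the factor (4q-11).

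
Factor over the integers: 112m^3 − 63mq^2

7m(4m + 3q)(4m − 3q)

Pull out the common factor 7m; 16m^2 − 9q^2 is a difference of squares.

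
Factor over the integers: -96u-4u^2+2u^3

2u(u+6)(u-8)

Pull out the common factor 2u, then factor the remaining trinomial.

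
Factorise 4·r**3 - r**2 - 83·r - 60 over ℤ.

(4·r + 3)·(r + 4)·(r - 5)

By the rational root theorem, r = -4 is a root, giving the factor (r + 4) and quotient 4·r**2 - 17·r - 15.
The remaining quadratic factors as (r - 5)(4·r + 3).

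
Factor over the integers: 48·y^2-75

3·(4·y+5)·(4·y-5)

Factor out 3, leaving 16·y^2-25, which is a difference of two squares.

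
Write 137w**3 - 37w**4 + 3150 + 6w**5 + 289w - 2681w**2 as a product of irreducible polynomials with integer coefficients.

Testing divisors of the constant over divisors of the leading coefficient, w = 7/6 is a root, giving the factor (6w - 7) and quotient w**4 - 5w**3 + 17w**2 - 427w - 450.
Then w = 9 is a root, so (w - 9) is a factor; dividing leaves w**3 + 4w**2 + 53w + 50.
Next, w = -1 is a root, giving the factor (w + 1) and quotient w**2 + 3w + 50.
The quadratic w**2 + 3w + 50 has discriminant -191 < 0 and is irreducible over ℤ.

(6w - 7)(w + 1)(w - 9)(w**2 + 3w + 50)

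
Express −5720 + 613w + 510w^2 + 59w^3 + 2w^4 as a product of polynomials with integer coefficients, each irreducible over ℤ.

(2w − 5)(w + 11)(w + 13)(w + 8)

By the rational root theorem, w = −13 is a root, so (w + 13) is a factor; dividing leaves 2w^3 + 33w^2 + 81w − 440.
Next, w = 5/2 is a root, so (2w − 5) is a factor; dividing leaves w^2 + 19w + 88.
The remaining quadratic factors as (w + 8)(w + 11).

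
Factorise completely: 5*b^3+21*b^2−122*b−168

(5*b+6)*(b+7)*(b−4)

By the rational root theorem, b = −7 is a root, so (b+7) divides it; the quotient is 5*b^2−14*b−24.
The remaining quadratic factors as (5*b+6)(b−4).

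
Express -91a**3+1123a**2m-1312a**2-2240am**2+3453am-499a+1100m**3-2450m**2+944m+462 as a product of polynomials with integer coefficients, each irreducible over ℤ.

Group: a(-91a**2+213am-38a-110m**2+91m+33) + (-10m+14)(-91a**2+213am-38a-110m**2+91m+33); both groups contain (-91a**2+213am-38a-110m**2+91m+33), so (a-10m+14) is a factor with cofactor -91a**2+213am-38a-110m**2+91m+33.
The cofactor groups again: -91a**2+213am-38a-110m**2+91m+33 = -7a(13a-10m+11) + (11m+3)(13a-10m+11); both groups contain (13a-10m+11), giving -(7a-11m-3)(13a-10m+11).

-(13a-10m+11)(7a-11m-3)(a-10m+14)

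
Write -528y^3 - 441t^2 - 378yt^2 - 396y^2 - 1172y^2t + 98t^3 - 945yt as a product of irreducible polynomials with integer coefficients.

-(12y - 2t + 9)(11y + 7t)(4y + 7t)

Group: 11y(-48y^2 - 76yt - 36y + 14t^2 - 63t) + 7t(-48y^2 - 76yt - 36y + 14t^2 - 63t); both groups contain (-48y^2 - 76yt - 36y + 14t^2 - 63t), so (11y + 7t) is a factor with cofactor -48y^2 - 76yt - 36y + 14t^2 - 63t.
The cofactor groups again: -48y^2 - 76yt - 36y + 14t^2 - 63t = -4y(12y - 2t + 9) - 7t(12y - 2t + 9); both groups contain (12y - 2t + 9), giving -(4y + 7t)(12y - 2t + 9).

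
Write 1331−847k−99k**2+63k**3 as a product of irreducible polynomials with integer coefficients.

(3k+11)(3k−11)(7k−11)

Trying the rational-root candidates, k = 11/3 is a root, so (3k−11) divides it; the quotient is 21k**2+44k−121.
The remaining quadratic factors as (7k−11)(3k+11).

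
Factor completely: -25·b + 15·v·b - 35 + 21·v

(3·v - 5)·(5·b + 7)

Group as (15·v·b + 21·v) + (-25·b - 35) = 3·v·(5·b + 7) - 5·(5·b + 7).
Both groups share the factor (5·b + 7).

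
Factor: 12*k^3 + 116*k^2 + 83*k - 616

(2*k + 7)*(6*k - 11)*(k + 8)

By the rational root theorem, k = -7/2 is a root, giving the factor (2*k + 7) and quotient 6*k^2 + 37*k - 88.
The remaining quadratic factors as (6*k - 11)(k + 8).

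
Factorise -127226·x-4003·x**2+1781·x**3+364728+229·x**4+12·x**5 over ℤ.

(3·x-14)·(4·x-13)·(x+12)·(x**2+15·x+167)

By the rational root theorem, x = -12 is a root, so (x+12) is a factor; dividing leaves 12·x**4+85·x**3+761·x**2-13135·x+30394.
Then x = 14/3 is a root, so (3·x-14) is a factor; dividing leaves 4·x**3+47·x**2+473·x-2171.
Continuing, x = 13/4 is a root, giving the factor (4·x-13) and quotient x**2+15·x+167.
The quadratic x**2+15·x+167 has discriminant -443 < 0 and is irreducible over ℤ.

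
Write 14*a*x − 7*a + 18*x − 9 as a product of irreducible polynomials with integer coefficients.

(2*x − 1)*(7*a + 9)

Group as (14*a*x − 7*a) + (18*x − 9) = 7*a*(2*x − 1) + 9*(2*x − 1).
Both groups share the factor (2*x − 1).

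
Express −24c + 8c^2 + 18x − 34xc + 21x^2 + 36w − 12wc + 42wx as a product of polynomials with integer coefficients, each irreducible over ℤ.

Group: 7x(6w + 3x − 4c) + (−2c + 6)(6w + 3x − 4c); both groups contain (6w + 3x − 4c).

(7x − 2c + 6)(6w + 3x − 4c)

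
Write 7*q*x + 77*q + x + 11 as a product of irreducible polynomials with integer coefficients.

Group as (7*q*x + 77*q) + (x + 11) = 7*q*(x + 11) + (x + 11).
Both groups share the factor (x + 11).

(7*q + 1)*(x + 11)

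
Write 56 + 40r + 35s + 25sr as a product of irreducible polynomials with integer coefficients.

Group as (25sr + 35s) + (40r + 56) = 5s(5r + 7) + 8(5r + 7).
Both groups share the factor (5r + 7).

(5r + 7)(5s + 8)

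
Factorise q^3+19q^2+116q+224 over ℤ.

(q+4)(q+7)(q+8)

Trying the rational-root candidates, q = -7 is a root, so (q+7) divides it; the quotient is q^2+12q+32.
The remaining quadratic factors as (q+4)(q+8).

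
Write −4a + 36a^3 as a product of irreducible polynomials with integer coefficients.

4a(3a + 1)(3a − 1)

Pull out the common factor 4a; 9a^2 − 1 is a difference of squares.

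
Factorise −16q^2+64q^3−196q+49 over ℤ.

Trying the rational-root candidates, q = 7/4 is a root, giving the factor (4q−7) and quotient 16q^2+24q−7.
The remaining quadratic factors as (4q−1)(4q+7).

(4q+7)(4q−1)(4q−7)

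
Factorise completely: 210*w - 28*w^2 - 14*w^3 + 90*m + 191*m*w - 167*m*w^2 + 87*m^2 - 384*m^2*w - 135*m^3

-(3*m + 7*w)*(5*m + 2*w - 6)*(9*m + w + 5)

Group: 5*m*(-27*m^2 - 66*m*w - 15*m - 7*w^2 - 35*w) + (2*w - 6)*(-27*m^2 - 66*m*w - 15*m - 7*w^2 - 35*w); both groups contain (-27*m^2 - 66*m*w - 15*m - 7*w^2 - 35*w), so (5*m + 2*w - 6) is a factor with cofactor -27*m^2 - 66*m*w - 15*m - 7*w^2 - 35*w.
The cofactor groups again: -27*m^2 - 66*m*w - 15*m - 7*w^2 - 35*w = -9*m*(3*m + 7*w) + (-w - 5)*(3*m + 7*w); both groups contain (3*m + 7*w), giving -(9*m + w + 5)*(3*m + 7*w).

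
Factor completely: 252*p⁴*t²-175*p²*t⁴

7*p²*t²*(6*p+5*t)*(6*p-5*t)

Pull out the common factor 7*p²*t²; 36*p²-25*t² is a difference of squares.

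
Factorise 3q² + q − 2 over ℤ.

(3q − 2)(q + 1)

Need a pair with product 3·(−2) = −6 and sum 1: that's −2 and 3.
Split the middle term: 3q² − 2q + 3q − 2 = q(3q − 2) + (3q − 2).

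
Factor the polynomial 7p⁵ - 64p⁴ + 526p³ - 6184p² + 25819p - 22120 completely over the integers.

(7p - 8)(p - 5)(p - 7)(p² + 4p + 79)

Among the possible rational roots, p = 8/7 is a root, giving the factor (7p - 8) and quotient p⁴ - 8p³ + 66p² - 808p + 2765.
Then p = 5 is a root, so (p - 5) is a factor; dividing leaves p³ - 3p² + 51p - 553.
Continuing, p = 7 is a root, so (p - 7) divides it; the quotient is p² + 4p + 79.
The quadratic p² + 4p + 79 has discriminant -300 < 0 and is irreducible over ℤ.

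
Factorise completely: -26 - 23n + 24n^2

Need a pair with product 24·(-26) = -624 and sum -23: that's 16 and -39.
Split the middle term: 24n^2 + 16n - 39n - 26 = 8n(3n + 2) - 13(3n + 2).

(3n + 2)(8n - 13)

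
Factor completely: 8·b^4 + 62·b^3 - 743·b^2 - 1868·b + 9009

(2·b + 9)·(4·b - 11)·(b + 13)·(b - 7)

Trying the rational-root candidates, b = 11/4 is a root, so (4·b - 11) is a factor; dividing leaves 2·b^3 + 21·b^2 - 128·b - 819.
Continuing, b = -13 is a root, so (b + 13) is a factor; dividing leaves 2·b^2 - 5·b - 63.
The remaining quadratic factors as (2·b + 9)(b - 7).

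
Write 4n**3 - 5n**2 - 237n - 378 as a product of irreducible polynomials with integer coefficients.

(4n + 7)(n + 6)(n - 9)

Trying the rational-root candidates, n = 9 is a root, so (n - 9) is a factor; dividing leaves 4n**2 + 31n + 42.
The remaining quadratic factors as (4n + 7)(n + 6).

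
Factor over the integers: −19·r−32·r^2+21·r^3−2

(3·r+1)·(7·r+1)·(r−2)

By the rational root theorem, r = −1/7 is a root, giving the factor (7·r+1) and quotient 3·r^2−5·r−2.
The remaining quadratic factors as (r−2)(3·r+1).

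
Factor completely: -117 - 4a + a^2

(a + 9)(a - 13)

Two integers with product -117 and sum -4 are 9 and -13.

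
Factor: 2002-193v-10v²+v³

(v+14)(v-11)(v-13)

Trying the rational-root candidates, v = 11 is a root, so (v-11) divides it; the quotient is v²+v-182.
The remaining quadratic factors as (v+14)(v-13).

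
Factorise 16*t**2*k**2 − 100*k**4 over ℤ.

4*k**2*(2*t − 5*k)*(2*t + 5*k)

Factor out 4*k**2, leaving 4*t**2 − 25*k**2, which is a difference of two squares.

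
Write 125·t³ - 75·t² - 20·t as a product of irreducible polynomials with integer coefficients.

Pull out the common factor 5·t, then factor the remaining trinomial.

5·t·(5·t + 1)·(5·t - 4)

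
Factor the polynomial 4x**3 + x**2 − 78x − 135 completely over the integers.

(4x + 9)(x + 3)(x − 5)

Among the possible rational roots, x = −9/4 is a root, so (4x + 9) is a factor; dividing leaves x**2 − 2x − 15.
The remaining quadratic factors as (x − 5)(x + 3).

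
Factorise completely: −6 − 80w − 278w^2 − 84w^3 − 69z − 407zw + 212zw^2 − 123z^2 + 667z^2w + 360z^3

(9z − 2w − 6)(5z + 6w + 1)(8z + 7w + 1)

Group: 9z(40z^2 + 83zw + 13z + 42w^2 + 13w + 1) + (−2w − 6)(40z^2 + 83zw + 13z + 42w^2 + 13w + 1); both groups contain (40z^2 + 83zw + 13z + 42w^2 + 13w + 1), so (9z − 2w − 6) is a factor with cofactor 40z^2 + 83zw + 13z + 42w^2 + 13w + 1.
The cofactor groups again: 40z^2 + 83zw + 13z + 42w^2 + 13w + 1 = 5z(8z + 7w + 1) + (6w + 1)(8z + 7w + 1); both groups contain (8z + 7w + 1), giving (5z + 6w + 1)(8z + 7w + 1).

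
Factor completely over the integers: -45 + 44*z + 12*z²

Need a pair with product 12·(-45) = -540 and sum 44: that's -10 and 54.
Split the middle term: 12*z² - 10*z + 54*z - 45 = 2*z*(6*z - 5) + 9*(6*z - 5).

(2*z + 9)*(6*z - 5)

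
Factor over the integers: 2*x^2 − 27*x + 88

Need a pair with product 2·88 = 176 and sum −27: that's −16 and −11.
Split the middle term: 2*x^2 − 16*x − 11*x + 88 = 2*x*(x − 8) − 11*(x − 8).

(2*x − 11)*(x − 8)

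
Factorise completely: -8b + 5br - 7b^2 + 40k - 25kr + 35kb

(5k - b)(7b - 5r + 8)

Group: 7b(5k - b) + (-5r + 8)(5k - b); both groups contain (5k - b).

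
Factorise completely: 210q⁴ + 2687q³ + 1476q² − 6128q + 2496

Testing divisors of the constant over divisors of the leading coefficient, q = 4/7 is a root, so (7q − 4) is a factor; dividing leaves 30q³ + 401q² + 440q − 624.
Continuing, q = 4/5 is a root, so (5q − 4) is a factor; dividing leaves 6q² + 85q + 156.
The remaining quadratic factors as (6q + 13)(q + 12).

(5q − 4)(6q + 13)(7q − 4)(q + 12)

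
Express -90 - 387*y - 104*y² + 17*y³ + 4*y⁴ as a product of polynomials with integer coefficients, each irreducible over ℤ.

Trying the rational-root candidates, y = -3 is a root, giving the factor (y + 3) and quotient 4*y³ + 5*y² - 119*y - 30.
Then y = -1/4 is a root, giving the factor (4*y + 1) and quotient y² + y - 30.
The remaining quadratic factors as (y + 6)(y - 5).

(4*y + 1)*(y + 3)*(y + 6)*(y - 5)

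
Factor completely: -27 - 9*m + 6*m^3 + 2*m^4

(m + 3)*(2*m^3 - 9)

Group as (2*m^4 - 9*m) + (6*m^3 - 27) = m*(2*m^3 - 9) + 3*(2*m^3 - 9).
Both groups share the factor (2*m^3 - 9).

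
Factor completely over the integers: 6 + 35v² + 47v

(5v + 6)(7v + 1)

Need a pair with product 35·6 = 210 and sum 47: that's 5 and 42.
Split the middle term: 35v² + 5v + 42v + 6 = 5v(7v + 1) + 6(7v + 1).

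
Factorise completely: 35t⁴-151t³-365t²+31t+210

(5t+7)(7t-5)(t+1)(t-6)

By the rational root theorem, t = -7/5 is a root, so (5t+7) is a factor; dividing leaves 7t³-40t²-17t+30.
Next, t = -1 is a root, giving the factor (t+1) and quotient 7t²-47t+30.
The remaining quadratic factors as (7t-5)(t-6).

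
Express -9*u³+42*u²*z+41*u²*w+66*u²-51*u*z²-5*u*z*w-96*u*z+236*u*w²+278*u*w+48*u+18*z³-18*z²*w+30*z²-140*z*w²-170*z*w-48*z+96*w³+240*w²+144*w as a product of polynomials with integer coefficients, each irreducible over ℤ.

-(9*u-6*z+4*w+6)*(u-z+3*w)*(u-3*z-8*w-8)

Group: 9*u*(-u²+4*u*z+5*u*w+8*u-3*z²+z*w-8*z+24*w²+24*w) + (-6*z+4*w+6)*(-u²+4*u*z+5*u*w+8*u-3*z²+z*w-8*z+24*w²+24*w); both groups contain (-u²+4*u*z+5*u*w+8*u-3*z²+z*w-8*z+24*w²+24*w), so (9*u-6*z+4*w+6) is a factor with cofactor -u²+4*u*z+5*u*w+8*u-3*z²+z*w-8*z+24*w²+24*w.
The cofactor groups again: -u²+4*u*z+5*u*w+8*u-3*z²+z*w-8*z+24*w²+24*w = -u*(u-3*z-8*w-8) + (z-3*w)*(u-3*z-8*w-8); both groups contain (u-3*z-8*w-8), giving -(u-z+3*w)*(u-3*z-8*w-8).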